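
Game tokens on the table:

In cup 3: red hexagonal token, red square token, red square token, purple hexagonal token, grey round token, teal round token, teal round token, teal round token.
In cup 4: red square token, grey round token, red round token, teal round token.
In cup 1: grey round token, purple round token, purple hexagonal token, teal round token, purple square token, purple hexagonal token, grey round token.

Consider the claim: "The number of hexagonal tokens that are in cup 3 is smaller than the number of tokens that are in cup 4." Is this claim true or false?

True

hexagonal tokens in cup 3: 2.
tokens in cup 4: 4.
The claim requires 2 < 4, which holds.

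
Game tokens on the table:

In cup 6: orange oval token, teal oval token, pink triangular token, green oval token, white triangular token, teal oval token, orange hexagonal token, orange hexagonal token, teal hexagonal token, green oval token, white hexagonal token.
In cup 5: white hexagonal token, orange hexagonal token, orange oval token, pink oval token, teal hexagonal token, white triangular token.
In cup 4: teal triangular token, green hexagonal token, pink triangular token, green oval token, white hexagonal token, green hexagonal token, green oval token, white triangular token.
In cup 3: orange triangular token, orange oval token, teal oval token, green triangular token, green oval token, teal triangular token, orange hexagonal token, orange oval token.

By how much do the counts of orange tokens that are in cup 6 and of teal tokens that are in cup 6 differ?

orange tokens in cup 6: 3. teal tokens in cup 6: 3.
|3 − 3| = 3 − 3 = 0.

0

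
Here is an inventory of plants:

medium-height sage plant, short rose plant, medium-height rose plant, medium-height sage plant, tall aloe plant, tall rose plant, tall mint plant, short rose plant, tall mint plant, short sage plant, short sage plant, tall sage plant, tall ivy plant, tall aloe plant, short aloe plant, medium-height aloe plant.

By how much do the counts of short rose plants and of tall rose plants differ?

short rose plants: 2. tall rose plants: 1.
|2 − 1| = 2 − 1 = 1.

1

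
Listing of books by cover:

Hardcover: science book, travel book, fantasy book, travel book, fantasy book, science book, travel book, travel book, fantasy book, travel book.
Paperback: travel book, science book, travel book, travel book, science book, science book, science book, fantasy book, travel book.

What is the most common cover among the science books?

Counts by cover (restricted to science books): paperback 4, hardcover 2.
The maximum is 4, held uniquely by paperback.

paperback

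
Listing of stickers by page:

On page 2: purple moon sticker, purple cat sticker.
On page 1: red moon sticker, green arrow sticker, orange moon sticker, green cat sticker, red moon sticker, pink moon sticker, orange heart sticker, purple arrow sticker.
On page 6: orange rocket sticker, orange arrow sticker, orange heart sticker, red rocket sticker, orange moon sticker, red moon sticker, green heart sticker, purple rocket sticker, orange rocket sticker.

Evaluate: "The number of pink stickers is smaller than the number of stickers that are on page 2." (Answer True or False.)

There is 1 pink sticker.
There are 2 stickers on page 2.
The claim requires 1 < 2, which holds.

True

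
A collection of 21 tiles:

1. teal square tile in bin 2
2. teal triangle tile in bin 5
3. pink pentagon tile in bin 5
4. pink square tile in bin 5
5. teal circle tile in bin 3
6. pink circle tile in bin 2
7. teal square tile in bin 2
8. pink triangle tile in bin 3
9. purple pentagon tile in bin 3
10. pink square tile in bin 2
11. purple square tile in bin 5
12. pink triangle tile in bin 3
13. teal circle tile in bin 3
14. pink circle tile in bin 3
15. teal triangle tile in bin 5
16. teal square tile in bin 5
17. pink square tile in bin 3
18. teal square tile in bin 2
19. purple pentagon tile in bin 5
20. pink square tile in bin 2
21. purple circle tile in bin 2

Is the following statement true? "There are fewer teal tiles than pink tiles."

|teal tiles| = 8.
|pink tiles| = 9.
The claim requires 8 < 9, which holds.

True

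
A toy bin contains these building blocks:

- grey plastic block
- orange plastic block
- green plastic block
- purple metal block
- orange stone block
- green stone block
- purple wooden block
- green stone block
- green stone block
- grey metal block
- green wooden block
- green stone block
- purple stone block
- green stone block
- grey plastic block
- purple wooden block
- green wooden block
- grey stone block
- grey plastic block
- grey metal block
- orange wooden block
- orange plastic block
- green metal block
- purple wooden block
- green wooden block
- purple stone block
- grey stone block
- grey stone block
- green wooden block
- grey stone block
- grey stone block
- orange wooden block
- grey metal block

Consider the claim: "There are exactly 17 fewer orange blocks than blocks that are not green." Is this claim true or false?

orange blocks: 5.
blocks that are not green: 22.
The claim requires 22 − 5 (= 17) to equal 17, which holds.

True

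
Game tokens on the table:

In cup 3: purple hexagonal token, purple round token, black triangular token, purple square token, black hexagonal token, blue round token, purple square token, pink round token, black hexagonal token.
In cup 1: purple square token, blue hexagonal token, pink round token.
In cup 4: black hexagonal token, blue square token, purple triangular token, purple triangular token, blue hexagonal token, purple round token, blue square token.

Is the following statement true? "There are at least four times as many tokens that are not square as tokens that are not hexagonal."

tokens that are not square: 14.
tokens that are not hexagonal: 13.
The claim requires 14 ≥ 4 × 13 = 52, which does not hold.

False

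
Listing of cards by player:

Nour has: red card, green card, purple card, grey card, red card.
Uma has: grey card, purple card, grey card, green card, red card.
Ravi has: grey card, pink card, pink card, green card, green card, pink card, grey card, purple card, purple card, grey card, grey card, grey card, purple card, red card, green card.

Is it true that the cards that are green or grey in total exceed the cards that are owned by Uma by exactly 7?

False

|cards that are green or grey| = 13.
|cards owned by Uma| = 5.
The claim requires 13 − 5 (= 8) to equal 7, which does not hold.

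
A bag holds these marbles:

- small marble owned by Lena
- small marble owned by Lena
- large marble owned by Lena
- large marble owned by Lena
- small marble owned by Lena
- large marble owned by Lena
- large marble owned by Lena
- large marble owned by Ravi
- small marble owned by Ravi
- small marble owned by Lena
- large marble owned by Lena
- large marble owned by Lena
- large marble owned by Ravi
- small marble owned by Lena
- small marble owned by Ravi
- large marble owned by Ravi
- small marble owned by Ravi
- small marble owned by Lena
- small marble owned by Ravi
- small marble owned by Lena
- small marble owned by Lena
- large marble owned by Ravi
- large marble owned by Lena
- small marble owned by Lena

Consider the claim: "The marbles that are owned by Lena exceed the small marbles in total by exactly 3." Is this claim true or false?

True

Count of marbles owned by Lena: 16.
There are 13 small marbles.
The claim requires 16 − 13 (= 3) to equal 3, which holds.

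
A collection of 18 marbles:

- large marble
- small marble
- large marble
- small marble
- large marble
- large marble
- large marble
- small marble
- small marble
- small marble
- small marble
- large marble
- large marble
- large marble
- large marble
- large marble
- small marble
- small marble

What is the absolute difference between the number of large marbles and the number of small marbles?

2

large marbles: 10. small marbles: 8.
|10 − 8| = 10 − 8 = 2.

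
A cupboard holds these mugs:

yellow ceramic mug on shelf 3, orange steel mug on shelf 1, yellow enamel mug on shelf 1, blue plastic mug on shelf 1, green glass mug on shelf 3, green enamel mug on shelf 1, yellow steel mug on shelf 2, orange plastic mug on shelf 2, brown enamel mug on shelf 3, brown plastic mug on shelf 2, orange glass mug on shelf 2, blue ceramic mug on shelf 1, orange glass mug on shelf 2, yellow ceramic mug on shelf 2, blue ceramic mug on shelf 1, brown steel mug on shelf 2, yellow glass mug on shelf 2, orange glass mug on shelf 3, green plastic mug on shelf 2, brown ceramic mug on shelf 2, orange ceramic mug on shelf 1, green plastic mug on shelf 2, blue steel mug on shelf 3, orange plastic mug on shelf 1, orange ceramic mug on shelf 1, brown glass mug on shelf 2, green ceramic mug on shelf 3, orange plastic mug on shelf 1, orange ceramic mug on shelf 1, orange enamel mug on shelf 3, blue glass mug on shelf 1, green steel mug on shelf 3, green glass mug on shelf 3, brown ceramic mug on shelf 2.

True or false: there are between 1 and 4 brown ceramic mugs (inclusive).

True

|brown ceramic mugs| = 2.
The claim requires 1 ≤ 2 ≤ 4, which holds.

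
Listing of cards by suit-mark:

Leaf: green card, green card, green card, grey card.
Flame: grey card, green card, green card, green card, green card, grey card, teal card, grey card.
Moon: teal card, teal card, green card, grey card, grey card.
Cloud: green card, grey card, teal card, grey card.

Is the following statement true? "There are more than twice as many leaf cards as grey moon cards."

False

There are 4 leaf cards.
There are 2 grey moon cards.
The claim requires 4 > 2 × 2 = 4, which does not hold.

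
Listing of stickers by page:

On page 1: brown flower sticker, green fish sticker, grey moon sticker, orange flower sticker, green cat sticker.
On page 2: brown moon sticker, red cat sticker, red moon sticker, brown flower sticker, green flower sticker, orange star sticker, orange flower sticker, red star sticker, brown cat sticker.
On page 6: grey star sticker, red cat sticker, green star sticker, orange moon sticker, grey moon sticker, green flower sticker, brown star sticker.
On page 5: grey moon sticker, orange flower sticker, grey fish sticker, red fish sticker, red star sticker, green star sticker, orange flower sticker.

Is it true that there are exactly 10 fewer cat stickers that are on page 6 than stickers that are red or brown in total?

There is 1 cat sticker on page 6.
There are 11 stickers that are red or brown.
The claim requires 11 − 1 (= 10) to equal 10, which holds.

True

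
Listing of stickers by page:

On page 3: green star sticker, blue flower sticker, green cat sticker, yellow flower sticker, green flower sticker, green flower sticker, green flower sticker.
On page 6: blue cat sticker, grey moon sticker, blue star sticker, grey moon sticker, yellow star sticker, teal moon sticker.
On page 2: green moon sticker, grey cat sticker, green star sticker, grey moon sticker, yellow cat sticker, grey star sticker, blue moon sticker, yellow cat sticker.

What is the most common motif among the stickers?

moon

Counts by motif: moon 6, star 5, flower 5, cat 5.
The maximum is 6, held uniquely by moon.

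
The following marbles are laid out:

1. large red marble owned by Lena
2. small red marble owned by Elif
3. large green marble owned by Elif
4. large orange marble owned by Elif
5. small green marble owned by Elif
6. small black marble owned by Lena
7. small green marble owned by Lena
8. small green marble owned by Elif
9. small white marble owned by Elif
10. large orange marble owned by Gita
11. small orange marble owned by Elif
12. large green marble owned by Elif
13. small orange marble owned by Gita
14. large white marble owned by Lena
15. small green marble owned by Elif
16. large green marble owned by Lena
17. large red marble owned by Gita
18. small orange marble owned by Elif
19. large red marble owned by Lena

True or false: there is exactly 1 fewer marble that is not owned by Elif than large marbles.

Count of marbles that are not owned by Elif: 9.
There are 9 large marbles.
The claim requires 9 − 9 (= 0) to equal 1, which does not hold.

False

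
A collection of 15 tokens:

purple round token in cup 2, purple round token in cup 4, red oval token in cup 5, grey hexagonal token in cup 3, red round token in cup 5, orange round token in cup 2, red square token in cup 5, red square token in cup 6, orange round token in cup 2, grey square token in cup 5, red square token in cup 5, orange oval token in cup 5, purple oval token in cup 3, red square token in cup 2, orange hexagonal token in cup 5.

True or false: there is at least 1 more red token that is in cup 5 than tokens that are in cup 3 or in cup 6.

True

|red tokens in cup 5| = 4.
|tokens in cup 3 or in cup 6| = 3.
The claim requires 4 − 3 = 1 ≥ 1, which holds.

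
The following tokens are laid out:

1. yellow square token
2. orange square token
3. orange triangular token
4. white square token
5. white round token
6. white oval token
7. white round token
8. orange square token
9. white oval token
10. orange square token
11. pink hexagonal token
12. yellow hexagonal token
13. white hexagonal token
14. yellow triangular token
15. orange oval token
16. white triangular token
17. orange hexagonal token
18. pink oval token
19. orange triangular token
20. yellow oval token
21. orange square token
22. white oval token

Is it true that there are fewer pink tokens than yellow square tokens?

False

|pink tokens| = 2.
|yellow square tokens| = 1.
The claim requires 2 < 1, which does not hold.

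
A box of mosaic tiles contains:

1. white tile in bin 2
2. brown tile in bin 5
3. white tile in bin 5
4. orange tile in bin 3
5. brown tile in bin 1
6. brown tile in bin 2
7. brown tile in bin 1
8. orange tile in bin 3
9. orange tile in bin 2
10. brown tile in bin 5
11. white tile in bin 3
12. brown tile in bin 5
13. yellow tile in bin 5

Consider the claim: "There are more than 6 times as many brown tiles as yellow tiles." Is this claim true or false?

False

|brown tiles| = 6.
|yellow tiles| = 1.
The claim requires 6 > 6 × 1 = 6, which does not hold.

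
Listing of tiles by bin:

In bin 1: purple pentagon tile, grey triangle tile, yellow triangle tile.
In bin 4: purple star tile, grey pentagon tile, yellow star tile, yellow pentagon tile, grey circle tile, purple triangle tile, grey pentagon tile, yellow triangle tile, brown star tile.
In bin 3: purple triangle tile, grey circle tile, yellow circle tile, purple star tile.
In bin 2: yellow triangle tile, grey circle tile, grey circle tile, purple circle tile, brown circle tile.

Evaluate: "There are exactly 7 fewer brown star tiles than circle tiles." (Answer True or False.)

|brown star tiles| = 1.
|circle tiles| = 7.
The claim requires 7 − 1 (= 6) to equal 7, which does not hold.

False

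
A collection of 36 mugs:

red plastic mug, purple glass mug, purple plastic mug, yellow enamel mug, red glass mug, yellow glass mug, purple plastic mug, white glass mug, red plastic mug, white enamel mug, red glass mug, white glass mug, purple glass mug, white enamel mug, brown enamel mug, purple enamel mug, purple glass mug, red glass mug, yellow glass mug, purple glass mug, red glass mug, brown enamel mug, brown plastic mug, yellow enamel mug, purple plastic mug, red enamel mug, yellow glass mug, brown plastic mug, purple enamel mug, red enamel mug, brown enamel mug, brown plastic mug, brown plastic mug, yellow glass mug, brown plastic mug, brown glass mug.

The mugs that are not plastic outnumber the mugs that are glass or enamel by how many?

mugs that are not plastic: 26.
mugs that are glass or enamel: 26.
26 − 26 = 0.

0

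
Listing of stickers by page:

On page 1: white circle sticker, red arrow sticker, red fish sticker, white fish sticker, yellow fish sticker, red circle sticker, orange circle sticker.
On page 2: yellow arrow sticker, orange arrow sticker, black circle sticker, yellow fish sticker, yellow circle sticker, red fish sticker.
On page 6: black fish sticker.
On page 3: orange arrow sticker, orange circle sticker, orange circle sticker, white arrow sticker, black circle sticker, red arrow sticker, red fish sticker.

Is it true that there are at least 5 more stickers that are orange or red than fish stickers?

False

|stickers that are orange or red| = 11.
|fish stickers| = 7.
The claim requires 11 − 7 = 4 ≥ 5, which does not hold.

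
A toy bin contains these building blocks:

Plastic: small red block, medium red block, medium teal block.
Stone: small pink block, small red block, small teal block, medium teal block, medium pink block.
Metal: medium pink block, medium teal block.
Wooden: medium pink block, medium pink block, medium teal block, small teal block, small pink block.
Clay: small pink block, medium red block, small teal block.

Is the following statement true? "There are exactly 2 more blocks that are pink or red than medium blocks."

There are 11 blocks that are pink or red.
There are 10 medium blocks.
The claim requires 11 − 10 (= 1) to equal 2, which does not hold.

False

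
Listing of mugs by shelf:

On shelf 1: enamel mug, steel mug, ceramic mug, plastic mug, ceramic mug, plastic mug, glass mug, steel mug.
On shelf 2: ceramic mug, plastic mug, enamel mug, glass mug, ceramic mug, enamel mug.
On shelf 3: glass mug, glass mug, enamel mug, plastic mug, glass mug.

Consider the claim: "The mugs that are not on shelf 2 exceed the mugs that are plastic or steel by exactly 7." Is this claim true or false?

True

There are 13 mugs that are not on shelf 2.
There are 6 mugs that are plastic or steel.
The claim requires 13 − 6 (= 7) to equal 7, which holds.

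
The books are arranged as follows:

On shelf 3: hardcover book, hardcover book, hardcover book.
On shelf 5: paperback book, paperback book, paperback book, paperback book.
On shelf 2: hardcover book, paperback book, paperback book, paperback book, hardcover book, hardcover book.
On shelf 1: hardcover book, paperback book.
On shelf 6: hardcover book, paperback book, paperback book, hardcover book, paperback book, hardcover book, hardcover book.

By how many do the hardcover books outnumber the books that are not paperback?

hardcover books: 11.
books that are not paperback: 11.
11 − 11 = 0.

0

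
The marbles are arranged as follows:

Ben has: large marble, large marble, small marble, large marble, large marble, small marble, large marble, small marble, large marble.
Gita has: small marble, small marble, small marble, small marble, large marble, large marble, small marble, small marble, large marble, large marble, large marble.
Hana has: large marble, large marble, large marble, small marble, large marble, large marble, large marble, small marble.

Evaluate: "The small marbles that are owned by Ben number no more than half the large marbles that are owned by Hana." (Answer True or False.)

True

|small marbles owned by Ben| = 3.
|large marbles owned by Hana| = 6.
The claim requires 2 × 3 = 6 ≤ 6, which holds.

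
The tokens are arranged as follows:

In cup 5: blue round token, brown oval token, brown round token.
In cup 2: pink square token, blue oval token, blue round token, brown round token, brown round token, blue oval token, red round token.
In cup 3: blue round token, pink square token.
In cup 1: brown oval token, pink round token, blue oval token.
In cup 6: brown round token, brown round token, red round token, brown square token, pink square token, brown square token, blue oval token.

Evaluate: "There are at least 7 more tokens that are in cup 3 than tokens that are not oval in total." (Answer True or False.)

False

There are 2 tokens in cup 3.
There are 16 tokens that are not oval.
The claim requires 2 − 16 = -14 ≥ 7, which does not hold.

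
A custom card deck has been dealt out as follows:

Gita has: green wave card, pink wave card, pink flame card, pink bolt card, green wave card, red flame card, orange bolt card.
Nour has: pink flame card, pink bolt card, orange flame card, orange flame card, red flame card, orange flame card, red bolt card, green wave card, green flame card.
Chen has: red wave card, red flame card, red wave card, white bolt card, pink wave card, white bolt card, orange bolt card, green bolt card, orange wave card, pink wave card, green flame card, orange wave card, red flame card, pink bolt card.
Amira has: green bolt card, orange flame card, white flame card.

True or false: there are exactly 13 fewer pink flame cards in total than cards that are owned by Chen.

False

|pink flame cards| = 2.
|cards owned by Chen| = 14.
The claim requires 14 − 2 (= 12) to equal 13, which does not hold.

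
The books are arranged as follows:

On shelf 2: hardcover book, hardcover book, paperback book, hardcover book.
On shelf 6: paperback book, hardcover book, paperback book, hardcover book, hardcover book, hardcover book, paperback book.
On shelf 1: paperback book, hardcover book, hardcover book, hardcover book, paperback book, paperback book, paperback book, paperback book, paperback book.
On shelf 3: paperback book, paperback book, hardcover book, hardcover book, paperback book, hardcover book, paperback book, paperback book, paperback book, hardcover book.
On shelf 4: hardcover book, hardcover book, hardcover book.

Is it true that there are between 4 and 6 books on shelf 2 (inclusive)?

True

|books on shelf 2| = 4.
The claim requires 4 ≤ 4 ≤ 6, which holds.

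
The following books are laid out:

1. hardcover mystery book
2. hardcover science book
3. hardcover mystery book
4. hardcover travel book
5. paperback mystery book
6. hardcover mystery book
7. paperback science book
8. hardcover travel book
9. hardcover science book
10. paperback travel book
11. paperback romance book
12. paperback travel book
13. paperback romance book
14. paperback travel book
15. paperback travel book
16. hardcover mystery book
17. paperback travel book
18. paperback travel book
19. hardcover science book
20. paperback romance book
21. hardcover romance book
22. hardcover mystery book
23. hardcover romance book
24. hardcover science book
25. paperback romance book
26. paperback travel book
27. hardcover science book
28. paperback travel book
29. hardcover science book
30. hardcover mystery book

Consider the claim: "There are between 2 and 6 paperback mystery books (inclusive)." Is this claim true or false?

False

There is 1 paperback mystery book.
The claim requires 2 ≤ 1 ≤ 6, which does not hold.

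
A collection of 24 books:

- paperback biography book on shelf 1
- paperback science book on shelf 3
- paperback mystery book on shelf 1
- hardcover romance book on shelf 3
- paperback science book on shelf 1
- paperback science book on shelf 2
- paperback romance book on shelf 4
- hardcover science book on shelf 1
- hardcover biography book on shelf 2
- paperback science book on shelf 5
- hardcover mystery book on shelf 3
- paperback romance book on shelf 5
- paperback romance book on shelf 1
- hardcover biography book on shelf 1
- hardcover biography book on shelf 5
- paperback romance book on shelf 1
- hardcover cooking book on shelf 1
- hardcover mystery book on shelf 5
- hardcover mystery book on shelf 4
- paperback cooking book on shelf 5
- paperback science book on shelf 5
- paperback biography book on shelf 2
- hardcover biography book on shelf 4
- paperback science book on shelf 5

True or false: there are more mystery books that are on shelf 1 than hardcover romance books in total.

False

|mystery books on shelf 1| = 1.
|hardcover romance books| = 1.
The claim requires 1 > 1, which does not hold.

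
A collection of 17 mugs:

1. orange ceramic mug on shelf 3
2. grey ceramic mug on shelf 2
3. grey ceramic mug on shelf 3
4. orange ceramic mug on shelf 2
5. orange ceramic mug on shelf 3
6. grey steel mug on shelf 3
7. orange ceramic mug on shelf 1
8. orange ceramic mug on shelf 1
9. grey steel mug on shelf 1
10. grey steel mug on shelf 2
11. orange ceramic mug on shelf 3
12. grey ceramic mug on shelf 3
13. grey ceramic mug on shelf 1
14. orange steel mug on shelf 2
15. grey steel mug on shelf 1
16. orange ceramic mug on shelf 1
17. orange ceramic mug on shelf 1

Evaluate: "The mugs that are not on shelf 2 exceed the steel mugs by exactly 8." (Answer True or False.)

|mugs that are not on shelf 2| = 13.
|steel mugs| = 5.
The claim requires 13 − 5 (= 8) to equal 8, which holds.

True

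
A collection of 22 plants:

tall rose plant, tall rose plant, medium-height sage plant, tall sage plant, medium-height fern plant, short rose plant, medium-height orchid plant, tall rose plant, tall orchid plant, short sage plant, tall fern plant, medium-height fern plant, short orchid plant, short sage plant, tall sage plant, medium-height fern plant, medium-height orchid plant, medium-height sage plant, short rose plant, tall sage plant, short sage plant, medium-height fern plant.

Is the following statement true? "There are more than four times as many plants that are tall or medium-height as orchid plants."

False

|plants that are tall or medium-height| = 16.
|orchid plants| = 4.
The claim requires 16 > 4 × 4 = 16, which does not hold.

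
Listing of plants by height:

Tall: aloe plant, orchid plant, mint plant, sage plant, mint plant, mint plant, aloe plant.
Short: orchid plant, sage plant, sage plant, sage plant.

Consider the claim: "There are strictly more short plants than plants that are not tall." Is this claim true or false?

False

|short plants| = 4.
|plants that are not tall| = 4.
The claim requires 4 > 4, which does not hold.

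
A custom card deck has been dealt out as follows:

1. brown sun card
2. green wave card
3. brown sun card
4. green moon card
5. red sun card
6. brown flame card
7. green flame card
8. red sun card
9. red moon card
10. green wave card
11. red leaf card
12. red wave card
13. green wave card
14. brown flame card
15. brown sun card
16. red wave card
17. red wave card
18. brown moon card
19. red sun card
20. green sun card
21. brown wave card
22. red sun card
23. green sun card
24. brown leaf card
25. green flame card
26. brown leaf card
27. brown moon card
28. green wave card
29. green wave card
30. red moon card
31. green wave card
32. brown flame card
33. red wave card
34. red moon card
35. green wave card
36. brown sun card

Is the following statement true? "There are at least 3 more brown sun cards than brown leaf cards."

brown sun cards: 4.
brown leaf cards: 2.
The claim requires 4 − 2 = 2 ≥ 3, which does not hold.

False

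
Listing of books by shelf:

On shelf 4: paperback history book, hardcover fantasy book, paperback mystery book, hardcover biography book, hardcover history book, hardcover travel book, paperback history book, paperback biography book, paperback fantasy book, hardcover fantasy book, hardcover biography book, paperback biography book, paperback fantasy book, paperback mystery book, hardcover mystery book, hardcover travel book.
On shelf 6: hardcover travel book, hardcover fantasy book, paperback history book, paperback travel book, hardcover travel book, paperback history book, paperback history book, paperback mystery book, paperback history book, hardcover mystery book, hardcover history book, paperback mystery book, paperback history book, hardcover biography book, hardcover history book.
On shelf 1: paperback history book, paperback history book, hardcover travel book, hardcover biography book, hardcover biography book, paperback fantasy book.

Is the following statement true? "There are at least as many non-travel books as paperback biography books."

non-travel books: 31.
paperback biography books: 2.
The claim requires 31 ≥ 2, which holds.

True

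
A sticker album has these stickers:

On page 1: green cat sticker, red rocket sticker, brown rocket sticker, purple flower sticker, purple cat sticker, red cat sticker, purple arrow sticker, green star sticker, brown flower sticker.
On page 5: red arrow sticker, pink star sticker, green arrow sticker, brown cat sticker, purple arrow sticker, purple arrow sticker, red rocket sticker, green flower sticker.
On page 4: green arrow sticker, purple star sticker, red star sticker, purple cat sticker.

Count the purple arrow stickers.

3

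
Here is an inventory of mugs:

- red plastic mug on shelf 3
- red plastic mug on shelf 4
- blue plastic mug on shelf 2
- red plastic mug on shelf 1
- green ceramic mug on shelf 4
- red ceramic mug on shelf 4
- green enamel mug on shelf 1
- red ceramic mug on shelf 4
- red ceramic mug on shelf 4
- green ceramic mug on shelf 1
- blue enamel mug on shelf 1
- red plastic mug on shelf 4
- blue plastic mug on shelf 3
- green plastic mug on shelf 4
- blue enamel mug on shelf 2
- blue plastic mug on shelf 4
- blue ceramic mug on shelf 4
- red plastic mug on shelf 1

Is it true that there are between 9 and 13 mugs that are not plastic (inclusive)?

There are 9 mugs that are not plastic.
The claim requires 9 ≤ 9 ≤ 13, which holds.

True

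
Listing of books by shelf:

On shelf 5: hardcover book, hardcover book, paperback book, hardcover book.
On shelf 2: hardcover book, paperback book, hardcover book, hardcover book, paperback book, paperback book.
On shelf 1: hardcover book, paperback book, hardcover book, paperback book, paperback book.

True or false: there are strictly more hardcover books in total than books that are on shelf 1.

hardcover books: 8.
books on shelf 1: 5.
The claim requires 8 > 5, which holds.

True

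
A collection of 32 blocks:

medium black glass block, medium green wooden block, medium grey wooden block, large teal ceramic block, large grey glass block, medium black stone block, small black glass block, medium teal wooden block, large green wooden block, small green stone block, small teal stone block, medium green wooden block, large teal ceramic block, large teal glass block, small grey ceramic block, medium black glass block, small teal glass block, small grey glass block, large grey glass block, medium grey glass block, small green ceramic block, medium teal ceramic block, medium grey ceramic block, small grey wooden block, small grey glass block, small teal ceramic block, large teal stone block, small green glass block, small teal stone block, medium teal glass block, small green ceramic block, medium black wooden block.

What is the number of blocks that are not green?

25

Total blocks: 32; with the excluded value: 7; remaining 32 − 7 = 25.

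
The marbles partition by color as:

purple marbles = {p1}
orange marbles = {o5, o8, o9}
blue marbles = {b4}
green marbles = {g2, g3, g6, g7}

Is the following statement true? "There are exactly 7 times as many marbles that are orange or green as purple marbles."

True

There are 7 marbles that are orange or green.
There is 1 purple marble.
The claim requires 7 = 7 × 1 = 7, which holds.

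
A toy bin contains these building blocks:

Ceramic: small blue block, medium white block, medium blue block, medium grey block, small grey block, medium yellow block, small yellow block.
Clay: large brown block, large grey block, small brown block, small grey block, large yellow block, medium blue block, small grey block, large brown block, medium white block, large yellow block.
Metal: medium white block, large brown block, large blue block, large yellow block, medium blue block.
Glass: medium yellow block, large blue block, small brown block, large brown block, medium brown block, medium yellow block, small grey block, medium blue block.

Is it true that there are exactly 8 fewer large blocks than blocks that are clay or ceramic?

large blocks: 10.
blocks that are clay or ceramic: 17.
The claim requires 17 − 10 (= 7) to equal 8, which does not hold.

False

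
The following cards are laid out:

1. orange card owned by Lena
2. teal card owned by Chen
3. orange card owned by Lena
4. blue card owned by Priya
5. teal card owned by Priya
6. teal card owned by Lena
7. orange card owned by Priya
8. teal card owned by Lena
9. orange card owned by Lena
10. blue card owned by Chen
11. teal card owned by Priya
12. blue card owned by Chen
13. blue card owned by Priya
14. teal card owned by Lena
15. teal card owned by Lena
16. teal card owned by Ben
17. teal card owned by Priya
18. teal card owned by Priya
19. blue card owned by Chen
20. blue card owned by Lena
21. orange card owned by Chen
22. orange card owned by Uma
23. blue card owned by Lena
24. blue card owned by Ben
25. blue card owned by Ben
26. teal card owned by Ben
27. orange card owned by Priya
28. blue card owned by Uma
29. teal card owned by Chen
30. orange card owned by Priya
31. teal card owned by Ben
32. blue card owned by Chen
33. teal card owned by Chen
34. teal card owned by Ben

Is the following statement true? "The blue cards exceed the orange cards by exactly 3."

blue cards: 11.
orange cards: 8.
The claim requires 11 − 8 (= 3) to equal 3, which holds.

True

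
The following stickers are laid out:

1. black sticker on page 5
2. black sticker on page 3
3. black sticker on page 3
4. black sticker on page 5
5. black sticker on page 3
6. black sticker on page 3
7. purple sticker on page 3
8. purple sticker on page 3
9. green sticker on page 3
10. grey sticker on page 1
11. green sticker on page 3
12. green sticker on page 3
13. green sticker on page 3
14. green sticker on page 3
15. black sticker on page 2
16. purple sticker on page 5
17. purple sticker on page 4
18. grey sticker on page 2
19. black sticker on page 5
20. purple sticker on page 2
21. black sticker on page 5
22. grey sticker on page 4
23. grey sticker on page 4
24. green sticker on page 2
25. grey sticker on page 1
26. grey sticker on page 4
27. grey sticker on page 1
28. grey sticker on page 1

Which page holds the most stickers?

page 3

Counts by page: page 3→11, page 5→5, page 4→4, page 2→4, page 1→4.
The maximum is 11, held uniquely by page 3.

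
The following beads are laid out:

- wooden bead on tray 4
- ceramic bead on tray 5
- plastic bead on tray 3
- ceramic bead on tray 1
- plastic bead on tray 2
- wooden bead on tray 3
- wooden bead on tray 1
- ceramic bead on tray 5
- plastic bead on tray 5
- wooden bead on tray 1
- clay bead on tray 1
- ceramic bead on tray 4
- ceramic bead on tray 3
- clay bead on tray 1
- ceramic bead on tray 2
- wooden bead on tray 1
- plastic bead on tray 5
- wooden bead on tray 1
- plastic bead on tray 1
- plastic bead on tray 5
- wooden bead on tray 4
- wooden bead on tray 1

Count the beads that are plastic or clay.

8

clay: 2; plastic: 6; together 2 + 6 = 8.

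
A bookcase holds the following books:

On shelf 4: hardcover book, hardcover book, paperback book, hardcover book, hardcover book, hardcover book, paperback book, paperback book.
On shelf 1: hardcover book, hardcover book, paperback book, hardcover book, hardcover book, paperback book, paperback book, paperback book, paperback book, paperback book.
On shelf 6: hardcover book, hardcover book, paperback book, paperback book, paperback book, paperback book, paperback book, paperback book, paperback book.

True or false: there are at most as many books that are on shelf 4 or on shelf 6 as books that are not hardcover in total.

False

books on shelf 4 or on shelf 6: 17.
books that are not hardcover: 16.
The claim requires 17 ≤ 16, which does not hold.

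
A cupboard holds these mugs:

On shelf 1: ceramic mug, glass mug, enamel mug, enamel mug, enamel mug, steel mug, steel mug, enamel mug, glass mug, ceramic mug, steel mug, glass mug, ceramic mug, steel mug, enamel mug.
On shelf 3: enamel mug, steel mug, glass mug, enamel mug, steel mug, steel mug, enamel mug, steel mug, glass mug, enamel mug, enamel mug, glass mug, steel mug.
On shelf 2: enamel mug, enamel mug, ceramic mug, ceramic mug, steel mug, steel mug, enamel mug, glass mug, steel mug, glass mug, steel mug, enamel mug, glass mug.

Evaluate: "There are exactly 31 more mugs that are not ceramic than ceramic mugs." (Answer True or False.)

|mugs that are not ceramic| = 36.
|ceramic mugs| = 5.
The claim requires 36 − 5 (= 31) to equal 31, which holds.

True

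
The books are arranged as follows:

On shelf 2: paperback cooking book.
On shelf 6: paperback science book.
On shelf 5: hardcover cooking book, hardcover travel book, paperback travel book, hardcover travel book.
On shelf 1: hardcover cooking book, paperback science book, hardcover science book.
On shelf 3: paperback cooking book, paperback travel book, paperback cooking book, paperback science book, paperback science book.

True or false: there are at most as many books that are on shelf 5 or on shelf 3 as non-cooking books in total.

True

There are 9 books on shelf 5 or on shelf 3.
There are 9 non-cooking books.
The claim requires 9 ≤ 9, which holds.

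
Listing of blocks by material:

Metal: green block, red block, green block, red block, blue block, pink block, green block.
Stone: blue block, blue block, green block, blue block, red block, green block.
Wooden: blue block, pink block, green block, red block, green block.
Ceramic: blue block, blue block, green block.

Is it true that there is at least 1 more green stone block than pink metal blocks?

green stone blocks: 2.
pink metal blocks: 1.
The claim requires 2 − 1 = 1 ≥ 1, which holds.

True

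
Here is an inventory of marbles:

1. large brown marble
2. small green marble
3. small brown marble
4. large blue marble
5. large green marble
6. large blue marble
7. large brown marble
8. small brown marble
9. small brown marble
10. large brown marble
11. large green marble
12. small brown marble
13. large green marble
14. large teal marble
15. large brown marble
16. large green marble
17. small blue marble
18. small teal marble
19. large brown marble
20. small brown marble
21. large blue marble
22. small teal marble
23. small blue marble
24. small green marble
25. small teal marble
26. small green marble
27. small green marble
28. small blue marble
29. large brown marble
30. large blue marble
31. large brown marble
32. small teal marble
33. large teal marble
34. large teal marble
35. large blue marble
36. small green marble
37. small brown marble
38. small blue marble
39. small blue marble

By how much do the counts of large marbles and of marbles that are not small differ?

0

large marbles: 19. marbles that are not small: 19.
|19 − 19| = 19 − 19 = 0.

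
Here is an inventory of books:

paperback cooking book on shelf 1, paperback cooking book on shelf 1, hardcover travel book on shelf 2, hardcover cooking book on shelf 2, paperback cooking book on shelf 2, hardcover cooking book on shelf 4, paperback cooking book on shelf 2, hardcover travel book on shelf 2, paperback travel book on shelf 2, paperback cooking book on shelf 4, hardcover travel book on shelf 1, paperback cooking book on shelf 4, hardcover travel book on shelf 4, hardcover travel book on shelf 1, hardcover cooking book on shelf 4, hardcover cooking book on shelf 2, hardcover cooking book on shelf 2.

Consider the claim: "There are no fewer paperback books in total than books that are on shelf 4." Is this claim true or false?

True

There are 7 paperback books.
There are 5 books on shelf 4.
The claim requires 7 ≥ 5, which holds.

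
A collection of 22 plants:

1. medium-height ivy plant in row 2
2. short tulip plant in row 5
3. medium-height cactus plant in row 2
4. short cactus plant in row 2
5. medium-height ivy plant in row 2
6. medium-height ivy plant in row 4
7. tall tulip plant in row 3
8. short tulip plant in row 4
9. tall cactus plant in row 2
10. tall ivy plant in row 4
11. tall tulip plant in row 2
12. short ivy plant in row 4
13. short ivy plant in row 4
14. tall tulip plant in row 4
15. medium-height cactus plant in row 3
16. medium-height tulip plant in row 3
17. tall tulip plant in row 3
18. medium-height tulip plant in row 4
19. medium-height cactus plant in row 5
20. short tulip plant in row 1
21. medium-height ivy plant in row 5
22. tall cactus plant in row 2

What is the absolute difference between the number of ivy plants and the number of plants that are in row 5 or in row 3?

ivy plants: 7. plants in row 5 or in row 3: 7.
|7 − 7| = 7 − 7 = 0.

0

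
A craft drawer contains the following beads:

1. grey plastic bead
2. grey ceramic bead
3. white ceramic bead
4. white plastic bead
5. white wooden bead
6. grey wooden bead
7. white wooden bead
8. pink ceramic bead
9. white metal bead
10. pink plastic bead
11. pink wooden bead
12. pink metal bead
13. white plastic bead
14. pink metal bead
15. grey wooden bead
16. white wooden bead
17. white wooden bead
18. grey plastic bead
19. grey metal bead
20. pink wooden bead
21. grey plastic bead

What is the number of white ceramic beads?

1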